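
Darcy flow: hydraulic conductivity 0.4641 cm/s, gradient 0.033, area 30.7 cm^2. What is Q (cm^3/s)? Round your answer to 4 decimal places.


Step 1: Apply Darcy's law: Q = K * i * A
Step 2: Q = 0.4641 * 0.033 * 30.7
Step 3: Q = 0.4702 cm^3/s

0.4702


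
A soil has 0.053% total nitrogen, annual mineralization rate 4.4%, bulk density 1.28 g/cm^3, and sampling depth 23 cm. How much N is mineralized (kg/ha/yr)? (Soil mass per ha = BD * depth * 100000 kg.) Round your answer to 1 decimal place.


Step 1: Soil mass per ha = BD * depth * 100000 = 1.28 * 23 * 100000 = 2944000 kg
Step 2: Total N pool = soil mass * N%/100 = 2944000 * 0.053/100 = 1560.32 kg/ha
Step 3: N mineralized = N pool * rate%/100 = 1560.32 * 4.4/100 = 68.7 kg/ha/yr

68.7


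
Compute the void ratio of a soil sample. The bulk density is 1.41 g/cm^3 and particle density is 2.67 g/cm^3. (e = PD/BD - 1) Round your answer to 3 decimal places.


Step 1: e = PD / BD - 1
Step 2: e = 2.67 / 1.41 - 1
Step 3: e = 1.89362 - 1
Step 4: e = 0.894

0.894


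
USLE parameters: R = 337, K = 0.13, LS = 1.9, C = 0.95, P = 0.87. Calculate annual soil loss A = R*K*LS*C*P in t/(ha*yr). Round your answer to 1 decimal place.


Step 1: A = R * K * LS * C * P
Step 2: R * K = 337 * 0.13 = 43.81
Step 3: (R*K) * LS = 43.81 * 1.9 = 83.239
Step 4: * C * P = 83.239 * 0.95 * 0.87 = 68.8
Step 5: A = 68.8 t/(ha*yr)

68.8


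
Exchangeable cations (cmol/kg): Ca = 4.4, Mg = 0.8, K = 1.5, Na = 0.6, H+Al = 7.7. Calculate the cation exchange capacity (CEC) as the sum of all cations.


Step 1: CEC = Ca + Mg + K + Na + (H+Al)
Step 2: CEC = 4.4 + 0.8 + 1.5 + 0.6 + 7.7
Step 3: CEC = 15.0 cmol/kg

15.0


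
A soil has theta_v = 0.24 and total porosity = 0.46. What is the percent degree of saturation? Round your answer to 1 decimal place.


Step 1: S = 100 * theta_v / n
Step 2: S = 100 * 0.24 / 0.46
Step 3: S = 52.2%

52.2


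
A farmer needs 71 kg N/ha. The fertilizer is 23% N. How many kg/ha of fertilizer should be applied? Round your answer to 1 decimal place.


Step 1: Fertilizer rate = target N / (N content / 100)
Step 2: Rate = 71 / (23 / 100)
Step 3: Rate = 71 / 0.23
Step 4: Rate = 308.7 kg/ha

308.7


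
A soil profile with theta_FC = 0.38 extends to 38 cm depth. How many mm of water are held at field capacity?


Step 1: Water (mm) = theta_FC * depth (cm) * 10
Step 2: Water = 0.38 * 38 * 10
Step 3: Water = 144.4 mm

144.4


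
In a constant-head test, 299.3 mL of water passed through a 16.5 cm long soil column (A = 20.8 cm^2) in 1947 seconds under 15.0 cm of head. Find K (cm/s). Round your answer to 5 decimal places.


Step 1: K = Q * L / (A * t * h)
Step 2: Numerator = 299.3 * 16.5 = 4938.45
Step 3: Denominator = 20.8 * 1947 * 15.0 = 607464.0
Step 4: K = 4938.45 / 607464.0 = 0.00813 cm/s

0.00813


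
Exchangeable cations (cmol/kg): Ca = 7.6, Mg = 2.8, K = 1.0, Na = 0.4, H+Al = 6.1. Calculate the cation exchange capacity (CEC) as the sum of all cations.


Step 1: CEC = Ca + Mg + K + Na + (H+Al)
Step 2: CEC = 7.6 + 2.8 + 1.0 + 0.4 + 6.1
Step 3: CEC = 17.9 cmol/kg

17.9


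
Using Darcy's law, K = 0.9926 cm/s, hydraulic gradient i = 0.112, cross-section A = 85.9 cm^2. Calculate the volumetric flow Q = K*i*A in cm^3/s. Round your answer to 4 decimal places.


Step 1: Apply Darcy's law: Q = K * i * A
Step 2: Q = 0.9926 * 0.112 * 85.9
Step 3: Q = 9.5496 cm^3/s

9.5496


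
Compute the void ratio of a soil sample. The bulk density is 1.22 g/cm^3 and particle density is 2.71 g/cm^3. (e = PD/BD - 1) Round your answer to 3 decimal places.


Step 1: e = PD / BD - 1
Step 2: e = 2.71 / 1.22 - 1
Step 3: e = 2.22131 - 1
Step 4: e = 1.221

1.221


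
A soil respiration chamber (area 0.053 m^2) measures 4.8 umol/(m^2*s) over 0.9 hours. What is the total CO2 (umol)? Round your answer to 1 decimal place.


Step 1: Convert time to seconds: 0.9 hr * 3600 = 3240.0 s
Step 2: Total = flux * area * time_s
Step 3: Total = 4.8 * 0.053 * 3240.0
Step 4: Total = 824.3 umol

824.3


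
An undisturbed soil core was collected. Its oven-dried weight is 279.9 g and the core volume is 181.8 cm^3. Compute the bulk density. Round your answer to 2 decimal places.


Step 1: Identify the formula: BD = dry mass / volume
Step 2: Substitute values: BD = 279.9 / 181.8
Step 3: BD = 1.54 g/cm^3

1.54


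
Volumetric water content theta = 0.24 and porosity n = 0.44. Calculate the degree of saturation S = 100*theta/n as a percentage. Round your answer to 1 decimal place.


Step 1: S = 100 * theta_v / n
Step 2: S = 100 * 0.24 / 0.44
Step 3: S = 54.5%

54.5


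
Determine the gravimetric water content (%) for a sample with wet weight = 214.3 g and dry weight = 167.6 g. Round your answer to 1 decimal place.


Step 1: Water mass = wet - dry = 214.3 - 167.6 = 46.7 g
Step 2: w = 100 * water mass / dry mass
Step 3: w = 100 * 46.7 / 167.6 = 27.9%

27.9


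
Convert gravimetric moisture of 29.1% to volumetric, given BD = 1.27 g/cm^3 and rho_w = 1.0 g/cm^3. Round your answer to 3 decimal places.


Step 1: theta = (w / 100) * BD / rho_w
Step 2: theta = (29.1 / 100) * 1.27 / 1.0
Step 3: theta = 0.291 * 1.27
Step 4: theta = 0.37

0.37


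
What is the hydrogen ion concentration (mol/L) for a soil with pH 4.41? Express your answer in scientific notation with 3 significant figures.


Step 1: [H+] = 10^(-pH)
Step 2: [H+] = 10^(-4.41)
Step 3: [H+] = 3.89e-05 mol/L

3.89e-05


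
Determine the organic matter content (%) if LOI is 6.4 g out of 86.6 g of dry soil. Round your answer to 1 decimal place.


Step 1: OM% = 100 * LOI / sample mass
Step 2: OM = 100 * 6.4 / 86.6
Step 3: OM = 7.4%

7.4


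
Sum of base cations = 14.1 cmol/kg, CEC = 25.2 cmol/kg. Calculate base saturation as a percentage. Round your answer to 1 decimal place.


Step 1: BS = 100 * (sum of bases) / CEC
Step 2: BS = 100 * 14.1 / 25.2
Step 3: BS = 56.0%

56.0


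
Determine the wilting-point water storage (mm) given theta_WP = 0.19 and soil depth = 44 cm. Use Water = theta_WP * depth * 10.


Step 1: Water (mm) = theta_WP * depth * 10
Step 2: Water = 0.19 * 44 * 10
Step 3: Water = 83.6 mm

83.6


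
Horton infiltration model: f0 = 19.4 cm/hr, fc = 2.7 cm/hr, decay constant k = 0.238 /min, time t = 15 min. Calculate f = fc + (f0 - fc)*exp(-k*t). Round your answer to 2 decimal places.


Step 1: f = fc + (f0 - fc) * exp(-k * t)
Step 2: exp(-0.238 * 15) = 0.028156
Step 3: f = 2.7 + (19.4 - 2.7) * 0.028156
Step 4: f = 2.7 + 16.7 * 0.028156
Step 5: f = 3.17 cm/hr

3.17


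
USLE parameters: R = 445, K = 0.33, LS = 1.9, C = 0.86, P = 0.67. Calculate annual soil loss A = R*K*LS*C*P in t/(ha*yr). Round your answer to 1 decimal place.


Step 1: A = R * K * LS * C * P
Step 2: R * K = 445 * 0.33 = 146.85
Step 3: (R*K) * LS = 146.85 * 1.9 = 279.015
Step 4: * C * P = 279.015 * 0.86 * 0.67 = 160.8
Step 5: A = 160.8 t/(ha*yr)

160.8


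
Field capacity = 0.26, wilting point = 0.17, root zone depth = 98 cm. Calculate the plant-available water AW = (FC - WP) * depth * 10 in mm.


Step 1: Available water = (FC - WP) * depth * 10
Step 2: AW = (0.26 - 0.17) * 98 * 10
Step 3: AW = 0.09 * 98 * 10
Step 4: AW = 88.2 mm

88.2


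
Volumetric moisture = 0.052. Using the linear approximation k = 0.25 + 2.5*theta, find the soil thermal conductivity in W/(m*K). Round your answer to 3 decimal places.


Step 1: k = 0.25 + 2.5 * theta
Step 2: k = 0.25 + 2.5 * 0.052
Step 3: k = 0.25 + 0.13
Step 4: k = 0.38 W/(m*K)

0.38


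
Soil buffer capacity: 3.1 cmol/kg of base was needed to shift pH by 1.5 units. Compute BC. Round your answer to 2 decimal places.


Step 1: BC = change in base / change in pH
Step 2: BC = 3.1 / 1.5
Step 3: BC = 2.07 cmol/(kg*pH unit)

2.07


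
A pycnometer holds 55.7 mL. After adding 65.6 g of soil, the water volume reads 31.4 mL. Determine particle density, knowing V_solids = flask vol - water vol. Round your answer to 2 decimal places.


Step 1: Volume of solids = flask volume - water volume with soil
Step 2: V_solids = 55.7 - 31.4 = 24.3 mL
Step 3: Particle density = mass / V_solids = 65.6 / 24.3 = 2.7 g/cm^3

2.7


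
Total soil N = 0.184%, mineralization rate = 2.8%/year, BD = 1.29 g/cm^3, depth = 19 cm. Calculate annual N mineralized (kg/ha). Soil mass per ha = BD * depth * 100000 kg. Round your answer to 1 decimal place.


Step 1: Soil mass per ha = BD * depth * 100000 = 1.29 * 19 * 100000 = 2451000 kg
Step 2: Total N pool = soil mass * N%/100 = 2451000 * 0.184/100 = 4509.84 kg/ha
Step 3: N mineralized = N pool * rate%/100 = 4509.84 * 2.8/100 = 126.3 kg/ha/yr

126.3


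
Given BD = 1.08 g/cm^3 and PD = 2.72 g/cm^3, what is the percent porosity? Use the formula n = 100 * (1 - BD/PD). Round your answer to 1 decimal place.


Step 1: Formula: n = 100 * (1 - BD / PD)
Step 2: n = 100 * (1 - 1.08 / 2.72)
Step 3: n = 100 * (1 - 0.39706)
Step 4: n = 60.3%

60.3


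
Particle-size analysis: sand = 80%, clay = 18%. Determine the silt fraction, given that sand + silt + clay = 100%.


Step 1: sand + silt + clay = 100%
Step 2: silt = 100 - sand - clay
Step 3: silt = 100 - 80 - 18
Step 4: silt = 2%

2


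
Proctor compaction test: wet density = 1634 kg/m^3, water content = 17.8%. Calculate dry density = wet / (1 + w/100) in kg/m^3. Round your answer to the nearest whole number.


Step 1: Dry density = wet density / (1 + w/100)
Step 2: Dry density = 1634 / (1 + 17.8/100)
Step 3: Dry density = 1634 / 1.178
Step 4: Dry density = 1387 kg/m^3

1387


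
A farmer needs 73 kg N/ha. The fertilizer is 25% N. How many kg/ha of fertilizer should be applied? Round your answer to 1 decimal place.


Step 1: Fertilizer rate = target N / (N content / 100)
Step 2: Rate = 73 / (25 / 100)
Step 3: Rate = 73 / 0.25
Step 4: Rate = 292.0 kg/ha

292.0


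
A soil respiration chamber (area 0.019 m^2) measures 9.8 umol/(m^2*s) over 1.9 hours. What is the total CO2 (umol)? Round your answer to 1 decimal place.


Step 1: Convert time to seconds: 1.9 hr * 3600 = 6840.0 s
Step 2: Total = flux * area * time_s
Step 3: Total = 9.8 * 0.019 * 6840.0
Step 4: Total = 1273.6 umol

1273.6


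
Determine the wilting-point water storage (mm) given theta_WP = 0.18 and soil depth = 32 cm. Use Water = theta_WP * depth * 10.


Step 1: Water (mm) = theta_WP * depth * 10
Step 2: Water = 0.18 * 32 * 10
Step 3: Water = 57.6 mm

57.6


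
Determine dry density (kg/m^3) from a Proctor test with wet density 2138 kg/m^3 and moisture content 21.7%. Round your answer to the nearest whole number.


Step 1: Dry density = wet density / (1 + w/100)
Step 2: Dry density = 2138 / (1 + 21.7/100)
Step 3: Dry density = 2138 / 1.217
Step 4: Dry density = 1757 kg/m^3

1757


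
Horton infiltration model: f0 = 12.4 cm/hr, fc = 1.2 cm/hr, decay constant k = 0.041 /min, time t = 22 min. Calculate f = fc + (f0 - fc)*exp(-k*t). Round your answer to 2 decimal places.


Step 1: f = fc + (f0 - fc) * exp(-k * t)
Step 2: exp(-0.041 * 22) = 0.405757
Step 3: f = 1.2 + (12.4 - 1.2) * 0.405757
Step 4: f = 1.2 + 11.2 * 0.405757
Step 5: f = 5.74 cm/hr

5.74


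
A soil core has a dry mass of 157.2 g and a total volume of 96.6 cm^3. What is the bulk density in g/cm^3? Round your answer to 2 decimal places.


Step 1: Identify the formula: BD = dry mass / volume
Step 2: Substitute values: BD = 157.2 / 96.6
Step 3: BD = 1.63 g/cm^3

1.63


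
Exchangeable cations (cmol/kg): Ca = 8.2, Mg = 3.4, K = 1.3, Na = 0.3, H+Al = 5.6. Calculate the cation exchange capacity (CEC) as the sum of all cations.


Step 1: CEC = Ca + Mg + K + Na + (H+Al)
Step 2: CEC = 8.2 + 3.4 + 1.3 + 0.3 + 5.6
Step 3: CEC = 18.8 cmol/kg

18.8


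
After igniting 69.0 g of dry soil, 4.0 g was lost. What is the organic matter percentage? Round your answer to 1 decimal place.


Step 1: OM% = 100 * LOI / sample mass
Step 2: OM = 100 * 4.0 / 69.0
Step 3: OM = 5.8%

5.8


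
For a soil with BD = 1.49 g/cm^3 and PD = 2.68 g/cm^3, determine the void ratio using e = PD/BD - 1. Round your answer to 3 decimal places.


Step 1: e = PD / BD - 1
Step 2: e = 2.68 / 1.49 - 1
Step 3: e = 1.79866 - 1
Step 4: e = 0.799

0.799


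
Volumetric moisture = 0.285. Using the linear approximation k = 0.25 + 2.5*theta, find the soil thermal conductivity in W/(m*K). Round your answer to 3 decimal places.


Step 1: k = 0.25 + 2.5 * theta
Step 2: k = 0.25 + 2.5 * 0.285
Step 3: k = 0.25 + 0.713
Step 4: k = 0.963 W/(m*K)

0.963


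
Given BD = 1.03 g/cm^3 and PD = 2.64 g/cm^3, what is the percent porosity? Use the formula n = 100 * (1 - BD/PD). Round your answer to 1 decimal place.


Step 1: Formula: n = 100 * (1 - BD / PD)
Step 2: n = 100 * (1 - 1.03 / 2.64)
Step 3: n = 100 * (1 - 0.39015)
Step 4: n = 61.0%

61.0


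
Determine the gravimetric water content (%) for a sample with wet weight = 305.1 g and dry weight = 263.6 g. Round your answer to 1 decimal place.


Step 1: Water mass = wet - dry = 305.1 - 263.6 = 41.5 g
Step 2: w = 100 * water mass / dry mass
Step 3: w = 100 * 41.5 / 263.6 = 15.7%

15.7


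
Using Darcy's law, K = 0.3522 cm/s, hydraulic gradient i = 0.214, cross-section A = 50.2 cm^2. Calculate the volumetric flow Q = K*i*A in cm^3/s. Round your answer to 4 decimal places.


Step 1: Apply Darcy's law: Q = K * i * A
Step 2: Q = 0.3522 * 0.214 * 50.2
Step 3: Q = 3.7836 cm^3/s

3.7836


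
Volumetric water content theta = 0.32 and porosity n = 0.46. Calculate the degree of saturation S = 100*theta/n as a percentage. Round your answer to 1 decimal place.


Step 1: S = 100 * theta_v / n
Step 2: S = 100 * 0.32 / 0.46
Step 3: S = 69.6%

69.6


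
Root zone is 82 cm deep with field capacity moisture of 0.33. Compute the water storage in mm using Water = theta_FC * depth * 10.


Step 1: Water (mm) = theta_FC * depth (cm) * 10
Step 2: Water = 0.33 * 82 * 10
Step 3: Water = 270.6 mm

270.6


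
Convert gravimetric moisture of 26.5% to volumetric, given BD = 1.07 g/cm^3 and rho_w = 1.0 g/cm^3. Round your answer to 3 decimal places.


Step 1: theta = (w / 100) * BD / rho_w
Step 2: theta = (26.5 / 100) * 1.07 / 1.0
Step 3: theta = 0.265 * 1.07
Step 4: theta = 0.284

0.284


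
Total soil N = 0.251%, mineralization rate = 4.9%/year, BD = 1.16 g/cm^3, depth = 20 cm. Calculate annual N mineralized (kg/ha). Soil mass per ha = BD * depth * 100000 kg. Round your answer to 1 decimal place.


Step 1: Soil mass per ha = BD * depth * 100000 = 1.16 * 20 * 100000 = 2320000 kg
Step 2: Total N pool = soil mass * N%/100 = 2320000 * 0.251/100 = 5823.2 kg/ha
Step 3: N mineralized = N pool * rate%/100 = 5823.2 * 4.9/100 = 285.3 kg/ha/yr

285.3


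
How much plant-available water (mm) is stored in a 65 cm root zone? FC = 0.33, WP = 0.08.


Step 1: Available water = (FC - WP) * depth * 10
Step 2: AW = (0.33 - 0.08) * 65 * 10
Step 3: AW = 0.25 * 65 * 10
Step 4: AW = 162.5 mm

162.5


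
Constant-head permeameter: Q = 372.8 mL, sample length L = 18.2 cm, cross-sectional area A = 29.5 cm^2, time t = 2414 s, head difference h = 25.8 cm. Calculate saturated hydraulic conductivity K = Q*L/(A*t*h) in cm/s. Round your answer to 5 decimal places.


Step 1: K = Q * L / (A * t * h)
Step 2: Numerator = 372.8 * 18.2 = 6784.96
Step 3: Denominator = 29.5 * 2414 * 25.8 = 1837295.4
Step 4: K = 6784.96 / 1837295.4 = 0.00369 cm/s

0.00369


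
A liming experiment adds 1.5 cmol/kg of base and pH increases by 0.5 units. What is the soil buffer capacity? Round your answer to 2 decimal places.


Step 1: BC = change in base / change in pH
Step 2: BC = 1.5 / 0.5
Step 3: BC = 3.0 cmol/(kg*pH unit)

3.0


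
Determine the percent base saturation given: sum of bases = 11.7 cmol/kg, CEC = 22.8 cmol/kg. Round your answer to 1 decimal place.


Step 1: BS = 100 * (sum of bases) / CEC
Step 2: BS = 100 * 11.7 / 22.8
Step 3: BS = 51.3%

51.3


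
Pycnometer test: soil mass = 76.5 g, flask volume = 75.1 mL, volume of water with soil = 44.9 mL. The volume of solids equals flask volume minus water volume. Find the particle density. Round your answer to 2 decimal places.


Step 1: Volume of solids = flask volume - water volume with soil
Step 2: V_solids = 75.1 - 44.9 = 30.2 mL
Step 3: Particle density = mass / V_solids = 76.5 / 30.2 = 2.53 g/cm^3

2.53


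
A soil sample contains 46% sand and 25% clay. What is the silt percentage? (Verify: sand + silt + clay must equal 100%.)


Step 1: sand + silt + clay = 100%
Step 2: silt = 100 - sand - clay
Step 3: silt = 100 - 46 - 25
Step 4: silt = 29%

29


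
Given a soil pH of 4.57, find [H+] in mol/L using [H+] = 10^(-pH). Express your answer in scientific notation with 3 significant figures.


Step 1: [H+] = 10^(-pH)
Step 2: [H+] = 10^(-4.57)
Step 3: [H+] = 2.69e-05 mol/L

2.69e-05


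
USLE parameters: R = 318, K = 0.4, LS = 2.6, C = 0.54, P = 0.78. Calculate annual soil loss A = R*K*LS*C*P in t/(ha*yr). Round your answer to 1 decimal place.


Step 1: A = R * K * LS * C * P
Step 2: R * K = 318 * 0.4 = 127.2
Step 3: (R*K) * LS = 127.2 * 2.6 = 330.72
Step 4: * C * P = 330.72 * 0.54 * 0.78 = 139.3
Step 5: A = 139.3 t/(ha*yr)

139.3


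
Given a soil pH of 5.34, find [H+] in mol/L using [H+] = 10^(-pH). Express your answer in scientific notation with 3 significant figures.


Step 1: [H+] = 10^(-pH)
Step 2: [H+] = 10^(-5.34)
Step 3: [H+] = 4.57e-06 mol/L

4.57e-06


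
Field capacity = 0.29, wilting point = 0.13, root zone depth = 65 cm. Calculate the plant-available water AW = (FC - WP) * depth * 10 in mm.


Step 1: Available water = (FC - WP) * depth * 10
Step 2: AW = (0.29 - 0.13) * 65 * 10
Step 3: AW = 0.16 * 65 * 10
Step 4: AW = 104.0 mm

104.0


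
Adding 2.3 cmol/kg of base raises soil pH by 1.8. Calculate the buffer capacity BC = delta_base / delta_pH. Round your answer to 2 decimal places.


Step 1: BC = change in base / change in pH
Step 2: BC = 2.3 / 1.8
Step 3: BC = 1.28 cmol/(kg*pH unit)

1.28


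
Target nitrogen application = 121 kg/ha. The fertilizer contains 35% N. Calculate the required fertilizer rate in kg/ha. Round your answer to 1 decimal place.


Step 1: Fertilizer rate = target N / (N content / 100)
Step 2: Rate = 121 / (35 / 100)
Step 3: Rate = 121 / 0.35
Step 4: Rate = 345.7 kg/ha

345.7


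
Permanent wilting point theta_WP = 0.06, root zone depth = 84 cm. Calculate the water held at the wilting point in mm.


Step 1: Water (mm) = theta_WP * depth * 10
Step 2: Water = 0.06 * 84 * 10
Step 3: Water = 50.4 mm

50.4


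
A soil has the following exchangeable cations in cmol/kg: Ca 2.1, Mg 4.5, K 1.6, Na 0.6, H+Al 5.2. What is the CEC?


Step 1: CEC = Ca + Mg + K + Na + (H+Al)
Step 2: CEC = 2.1 + 4.5 + 1.6 + 0.6 + 5.2
Step 3: CEC = 14.0 cmol/kg

14.0


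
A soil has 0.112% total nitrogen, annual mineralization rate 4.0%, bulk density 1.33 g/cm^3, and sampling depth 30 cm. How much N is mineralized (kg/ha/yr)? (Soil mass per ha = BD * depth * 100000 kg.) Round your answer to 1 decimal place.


Step 1: Soil mass per ha = BD * depth * 100000 = 1.33 * 30 * 100000 = 3990000 kg
Step 2: Total N pool = soil mass * N%/100 = 3990000 * 0.112/100 = 4468.8 kg/ha
Step 3: N mineralized = N pool * rate%/100 = 4468.8 * 4.0/100 = 178.8 kg/ha/yr

178.8


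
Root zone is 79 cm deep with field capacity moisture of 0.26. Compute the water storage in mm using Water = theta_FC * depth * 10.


Step 1: Water (mm) = theta_FC * depth (cm) * 10
Step 2: Water = 0.26 * 79 * 10
Step 3: Water = 205.4 mm

205.4


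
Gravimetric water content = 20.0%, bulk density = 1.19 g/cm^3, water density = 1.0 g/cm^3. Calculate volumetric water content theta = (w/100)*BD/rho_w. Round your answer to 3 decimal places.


Step 1: theta = (w / 100) * BD / rho_w
Step 2: theta = (20.0 / 100) * 1.19 / 1.0
Step 3: theta = 0.2 * 1.19
Step 4: theta = 0.238

0.238


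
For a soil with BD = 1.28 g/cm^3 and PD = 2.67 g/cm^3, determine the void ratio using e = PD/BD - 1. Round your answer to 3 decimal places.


Step 1: e = PD / BD - 1
Step 2: e = 2.67 / 1.28 - 1
Step 3: e = 2.08594 - 1
Step 4: e = 1.086

1.086


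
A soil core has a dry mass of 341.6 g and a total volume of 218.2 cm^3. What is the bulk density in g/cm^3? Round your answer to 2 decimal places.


Step 1: Identify the formula: BD = dry mass / volume
Step 2: Substitute values: BD = 341.6 / 218.2
Step 3: BD = 1.57 g/cm^3

1.57


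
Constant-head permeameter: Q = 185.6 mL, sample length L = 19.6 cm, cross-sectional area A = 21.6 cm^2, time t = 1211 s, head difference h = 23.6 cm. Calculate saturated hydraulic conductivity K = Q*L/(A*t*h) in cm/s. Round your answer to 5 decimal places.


Step 1: K = Q * L / (A * t * h)
Step 2: Numerator = 185.6 * 19.6 = 3637.76
Step 3: Denominator = 21.6 * 1211 * 23.6 = 617319.36
Step 4: K = 3637.76 / 617319.36 = 0.00589 cm/s

0.00589


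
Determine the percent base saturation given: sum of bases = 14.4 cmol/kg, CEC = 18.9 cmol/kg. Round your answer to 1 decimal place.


Step 1: BS = 100 * (sum of bases) / CEC
Step 2: BS = 100 * 14.4 / 18.9
Step 3: BS = 76.2%

76.2


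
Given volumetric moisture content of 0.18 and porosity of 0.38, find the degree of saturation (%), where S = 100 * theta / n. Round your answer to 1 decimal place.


Step 1: S = 100 * theta_v / n
Step 2: S = 100 * 0.18 / 0.38
Step 3: S = 47.4%

47.4


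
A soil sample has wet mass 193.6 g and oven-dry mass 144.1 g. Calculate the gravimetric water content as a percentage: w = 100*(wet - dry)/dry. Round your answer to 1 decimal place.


Step 1: Water mass = wet - dry = 193.6 - 144.1 = 49.5 g
Step 2: w = 100 * water mass / dry mass
Step 3: w = 100 * 49.5 / 144.1 = 34.4%

34.4


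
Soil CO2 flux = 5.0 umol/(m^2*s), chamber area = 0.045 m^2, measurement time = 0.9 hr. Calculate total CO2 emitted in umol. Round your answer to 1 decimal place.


Step 1: Convert time to seconds: 0.9 hr * 3600 = 3240.0 s
Step 2: Total = flux * area * time_s
Step 3: Total = 5.0 * 0.045 * 3240.0
Step 4: Total = 729.0 umol

729.0


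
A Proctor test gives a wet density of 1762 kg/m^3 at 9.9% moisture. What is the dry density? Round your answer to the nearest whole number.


Step 1: Dry density = wet density / (1 + w/100)
Step 2: Dry density = 1762 / (1 + 9.9/100)
Step 3: Dry density = 1762 / 1.099
Step 4: Dry density = 1603 kg/m^3

1603


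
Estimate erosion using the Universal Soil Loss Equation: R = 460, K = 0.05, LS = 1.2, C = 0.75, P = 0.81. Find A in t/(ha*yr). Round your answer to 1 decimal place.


Step 1: A = R * K * LS * C * P
Step 2: R * K = 460 * 0.05 = 23.0
Step 3: (R*K) * LS = 23.0 * 1.2 = 27.6
Step 4: * C * P = 27.6 * 0.75 * 0.81 = 16.8
Step 5: A = 16.8 t/(ha*yr)

16.8


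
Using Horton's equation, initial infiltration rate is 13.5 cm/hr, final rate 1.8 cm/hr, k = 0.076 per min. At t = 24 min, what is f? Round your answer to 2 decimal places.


Step 1: f = fc + (f0 - fc) * exp(-k * t)
Step 2: exp(-0.076 * 24) = 0.161379
Step 3: f = 1.8 + (13.5 - 1.8) * 0.161379
Step 4: f = 1.8 + 11.7 * 0.161379
Step 5: f = 3.69 cm/hr

3.69


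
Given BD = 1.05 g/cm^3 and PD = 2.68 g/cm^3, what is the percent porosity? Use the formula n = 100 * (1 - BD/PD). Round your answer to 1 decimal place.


Step 1: Formula: n = 100 * (1 - BD / PD)
Step 2: n = 100 * (1 - 1.05 / 2.68)
Step 3: n = 100 * (1 - 0.39179)
Step 4: n = 60.8%

60.8


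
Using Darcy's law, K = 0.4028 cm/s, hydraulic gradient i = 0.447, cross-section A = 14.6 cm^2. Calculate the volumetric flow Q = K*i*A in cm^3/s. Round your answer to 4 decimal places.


Step 1: Apply Darcy's law: Q = K * i * A
Step 2: Q = 0.4028 * 0.447 * 14.6
Step 3: Q = 2.6288 cm^3/s

2.6288


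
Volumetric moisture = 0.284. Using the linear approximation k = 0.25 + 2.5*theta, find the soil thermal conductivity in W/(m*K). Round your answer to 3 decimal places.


Step 1: k = 0.25 + 2.5 * theta
Step 2: k = 0.25 + 2.5 * 0.284
Step 3: k = 0.25 + 0.71
Step 4: k = 0.96 W/(m*K)

0.96


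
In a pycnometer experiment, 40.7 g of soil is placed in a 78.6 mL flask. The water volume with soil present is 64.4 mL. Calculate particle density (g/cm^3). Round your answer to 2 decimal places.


Step 1: Volume of solids = flask volume - water volume with soil
Step 2: V_solids = 78.6 - 64.4 = 14.2 mL
Step 3: Particle density = mass / V_solids = 40.7 / 14.2 = 2.87 g/cm^3

2.87


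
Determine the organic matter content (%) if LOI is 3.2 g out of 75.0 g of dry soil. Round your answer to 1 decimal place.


Step 1: OM% = 100 * LOI / sample mass
Step 2: OM = 100 * 3.2 / 75.0
Step 3: OM = 4.3%

4.3


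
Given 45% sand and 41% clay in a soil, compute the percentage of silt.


Step 1: sand + silt + clay = 100%
Step 2: silt = 100 - sand - clay
Step 3: silt = 100 - 45 - 41
Step 4: silt = 14%

14


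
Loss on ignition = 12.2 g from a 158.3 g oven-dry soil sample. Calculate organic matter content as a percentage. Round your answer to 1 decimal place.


Step 1: OM% = 100 * LOI / sample mass
Step 2: OM = 100 * 12.2 / 158.3
Step 3: OM = 7.7%

7.7


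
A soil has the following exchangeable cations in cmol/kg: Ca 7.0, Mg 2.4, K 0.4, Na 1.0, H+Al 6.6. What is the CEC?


Step 1: CEC = Ca + Mg + K + Na + (H+Al)
Step 2: CEC = 7.0 + 2.4 + 0.4 + 1.0 + 6.6
Step 3: CEC = 17.4 cmol/kg

17.4


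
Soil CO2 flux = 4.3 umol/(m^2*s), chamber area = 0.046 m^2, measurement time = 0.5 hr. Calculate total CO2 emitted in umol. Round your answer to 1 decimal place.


Step 1: Convert time to seconds: 0.5 hr * 3600 = 1800.0 s
Step 2: Total = flux * area * time_s
Step 3: Total = 4.3 * 0.046 * 1800.0
Step 4: Total = 356.0 umol

356.0


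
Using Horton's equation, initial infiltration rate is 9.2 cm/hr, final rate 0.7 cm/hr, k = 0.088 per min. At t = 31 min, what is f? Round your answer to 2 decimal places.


Step 1: f = fc + (f0 - fc) * exp(-k * t)
Step 2: exp(-0.088 * 31) = 0.06535
Step 3: f = 0.7 + (9.2 - 0.7) * 0.06535
Step 4: f = 0.7 + 8.5 * 0.06535
Step 5: f = 1.26 cm/hr

1.26


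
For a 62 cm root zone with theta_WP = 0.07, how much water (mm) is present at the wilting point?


Step 1: Water (mm) = theta_WP * depth * 10
Step 2: Water = 0.07 * 62 * 10
Step 3: Water = 43.4 mm

43.4


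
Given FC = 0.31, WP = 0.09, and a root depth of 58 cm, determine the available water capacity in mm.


Step 1: Available water = (FC - WP) * depth * 10
Step 2: AW = (0.31 - 0.09) * 58 * 10
Step 3: AW = 0.22 * 58 * 10
Step 4: AW = 127.6 mm

127.6


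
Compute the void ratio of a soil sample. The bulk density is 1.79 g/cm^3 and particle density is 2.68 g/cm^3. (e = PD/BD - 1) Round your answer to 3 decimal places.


Step 1: e = PD / BD - 1
Step 2: e = 2.68 / 1.79 - 1
Step 3: e = 1.49721 - 1
Step 4: e = 0.497

0.497


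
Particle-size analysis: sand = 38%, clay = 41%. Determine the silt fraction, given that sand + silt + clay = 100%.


Step 1: sand + silt + clay = 100%
Step 2: silt = 100 - sand - clay
Step 3: silt = 100 - 38 - 41
Step 4: silt = 21%

21


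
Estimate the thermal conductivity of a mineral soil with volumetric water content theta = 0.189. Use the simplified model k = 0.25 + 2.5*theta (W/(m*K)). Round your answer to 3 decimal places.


Step 1: k = 0.25 + 2.5 * theta
Step 2: k = 0.25 + 2.5 * 0.189
Step 3: k = 0.25 + 0.473
Step 4: k = 0.723 W/(m*K)

0.723


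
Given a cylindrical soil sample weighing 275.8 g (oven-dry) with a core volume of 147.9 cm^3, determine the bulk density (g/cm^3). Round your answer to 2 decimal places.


Step 1: Identify the formula: BD = dry mass / volume
Step 2: Substitute values: BD = 275.8 / 147.9
Step 3: BD = 1.86 g/cm^3

1.86


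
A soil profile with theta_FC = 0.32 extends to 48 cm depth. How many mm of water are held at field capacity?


Step 1: Water (mm) = theta_FC * depth (cm) * 10
Step 2: Water = 0.32 * 48 * 10
Step 3: Water = 153.6 mm

153.6


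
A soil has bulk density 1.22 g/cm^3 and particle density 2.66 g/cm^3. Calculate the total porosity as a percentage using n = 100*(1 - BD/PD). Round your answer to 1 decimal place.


Step 1: Formula: n = 100 * (1 - BD / PD)
Step 2: n = 100 * (1 - 1.22 / 2.66)
Step 3: n = 100 * (1 - 0.45865)
Step 4: n = 54.1%

54.1


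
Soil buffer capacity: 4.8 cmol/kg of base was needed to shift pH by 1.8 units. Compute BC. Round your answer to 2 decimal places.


Step 1: BC = change in base / change in pH
Step 2: BC = 4.8 / 1.8
Step 3: BC = 2.67 cmol/(kg*pH unit)

2.67


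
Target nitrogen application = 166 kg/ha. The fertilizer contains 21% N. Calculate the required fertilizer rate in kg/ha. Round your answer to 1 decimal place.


Step 1: Fertilizer rate = target N / (N content / 100)
Step 2: Rate = 166 / (21 / 100)
Step 3: Rate = 166 / 0.21
Step 4: Rate = 790.5 kg/ha

790.5


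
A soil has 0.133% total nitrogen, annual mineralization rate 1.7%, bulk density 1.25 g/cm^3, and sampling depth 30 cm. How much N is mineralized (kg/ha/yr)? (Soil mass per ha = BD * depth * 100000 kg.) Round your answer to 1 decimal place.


Step 1: Soil mass per ha = BD * depth * 100000 = 1.25 * 30 * 100000 = 3750000 kg
Step 2: Total N pool = soil mass * N%/100 = 3750000 * 0.133/100 = 4987.5 kg/ha
Step 3: N mineralized = N pool * rate%/100 = 4987.5 * 1.7/100 = 84.8 kg/ha/yr

84.8


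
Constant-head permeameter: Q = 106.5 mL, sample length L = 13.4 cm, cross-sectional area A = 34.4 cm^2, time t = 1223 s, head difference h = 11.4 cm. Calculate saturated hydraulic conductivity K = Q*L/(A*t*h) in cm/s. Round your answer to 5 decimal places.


Step 1: K = Q * L / (A * t * h)
Step 2: Numerator = 106.5 * 13.4 = 1427.1
Step 3: Denominator = 34.4 * 1223 * 11.4 = 479611.68
Step 4: K = 1427.1 / 479611.68 = 0.00298 cm/s

0.00298


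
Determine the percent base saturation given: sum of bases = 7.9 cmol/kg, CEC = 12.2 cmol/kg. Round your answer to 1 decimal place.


Step 1: BS = 100 * (sum of bases) / CEC
Step 2: BS = 100 * 7.9 / 12.2
Step 3: BS = 64.8%

64.8


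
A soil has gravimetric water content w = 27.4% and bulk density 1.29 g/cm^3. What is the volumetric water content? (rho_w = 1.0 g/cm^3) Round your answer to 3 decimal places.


Step 1: theta = (w / 100) * BD / rho_w
Step 2: theta = (27.4 / 100) * 1.29 / 1.0
Step 3: theta = 0.274 * 1.29
Step 4: theta = 0.353

0.353


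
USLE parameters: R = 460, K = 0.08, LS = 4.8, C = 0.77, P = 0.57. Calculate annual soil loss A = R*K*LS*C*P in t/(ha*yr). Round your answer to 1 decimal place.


Step 1: A = R * K * LS * C * P
Step 2: R * K = 460 * 0.08 = 36.8
Step 3: (R*K) * LS = 36.8 * 4.8 = 176.64
Step 4: * C * P = 176.64 * 0.77 * 0.57 = 77.5
Step 5: A = 77.5 t/(ha*yr)

77.5


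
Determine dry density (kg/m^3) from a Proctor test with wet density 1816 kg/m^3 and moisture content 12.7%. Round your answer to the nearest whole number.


Step 1: Dry density = wet density / (1 + w/100)
Step 2: Dry density = 1816 / (1 + 12.7/100)
Step 3: Dry density = 1816 / 1.127
Step 4: Dry density = 1611 kg/m^3

1611


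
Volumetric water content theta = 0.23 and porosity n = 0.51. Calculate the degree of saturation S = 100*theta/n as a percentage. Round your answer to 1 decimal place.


Step 1: S = 100 * theta_v / n
Step 2: S = 100 * 0.23 / 0.51
Step 3: S = 45.1%

45.1


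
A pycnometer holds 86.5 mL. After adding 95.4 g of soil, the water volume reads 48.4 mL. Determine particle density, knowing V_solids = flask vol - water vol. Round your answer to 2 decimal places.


Step 1: Volume of solids = flask volume - water volume with soil
Step 2: V_solids = 86.5 - 48.4 = 38.1 mL
Step 3: Particle density = mass / V_solids = 95.4 / 38.1 = 2.5 g/cm^3

2.5


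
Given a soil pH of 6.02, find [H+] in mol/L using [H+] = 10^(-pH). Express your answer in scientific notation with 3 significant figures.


Step 1: [H+] = 10^(-pH)
Step 2: [H+] = 10^(-6.02)
Step 3: [H+] = 9.55e-07 mol/L

9.55e-07


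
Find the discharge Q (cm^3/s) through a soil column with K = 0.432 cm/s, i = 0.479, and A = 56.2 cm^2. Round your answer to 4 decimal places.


Step 1: Apply Darcy's law: Q = K * i * A
Step 2: Q = 0.432 * 0.479 * 56.2
Step 3: Q = 11.6294 cm^3/s

11.6294


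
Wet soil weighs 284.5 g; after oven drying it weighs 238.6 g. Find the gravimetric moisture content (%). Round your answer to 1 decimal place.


Step 1: Water mass = wet - dry = 284.5 - 238.6 = 45.9 g
Step 2: w = 100 * water mass / dry mass
Step 3: w = 100 * 45.9 / 238.6 = 19.2%

19.2


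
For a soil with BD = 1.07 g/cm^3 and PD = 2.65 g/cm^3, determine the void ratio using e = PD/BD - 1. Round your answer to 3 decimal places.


Step 1: e = PD / BD - 1
Step 2: e = 2.65 / 1.07 - 1
Step 3: e = 2.47664 - 1
Step 4: e = 1.477

1.477


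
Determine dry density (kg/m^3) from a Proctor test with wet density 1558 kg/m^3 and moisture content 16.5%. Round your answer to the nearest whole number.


Step 1: Dry density = wet density / (1 + w/100)
Step 2: Dry density = 1558 / (1 + 16.5/100)
Step 3: Dry density = 1558 / 1.165
Step 4: Dry density = 1337 kg/m^3

1337


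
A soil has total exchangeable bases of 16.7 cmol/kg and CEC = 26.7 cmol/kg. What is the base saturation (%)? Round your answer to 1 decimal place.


Step 1: BS = 100 * (sum of bases) / CEC
Step 2: BS = 100 * 16.7 / 26.7
Step 3: BS = 62.5%

62.5


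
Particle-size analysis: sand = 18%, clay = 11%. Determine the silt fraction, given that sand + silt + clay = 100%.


Step 1: sand + silt + clay = 100%
Step 2: silt = 100 - sand - clay
Step 3: silt = 100 - 18 - 11
Step 4: silt = 71%

71


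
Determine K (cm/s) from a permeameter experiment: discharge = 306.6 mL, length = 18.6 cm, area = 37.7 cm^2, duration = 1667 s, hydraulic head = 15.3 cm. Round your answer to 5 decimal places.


Step 1: K = Q * L / (A * t * h)
Step 2: Numerator = 306.6 * 18.6 = 5702.76
Step 3: Denominator = 37.7 * 1667 * 15.3 = 961542.27
Step 4: K = 5702.76 / 961542.27 = 0.00593 cm/s

0.00593


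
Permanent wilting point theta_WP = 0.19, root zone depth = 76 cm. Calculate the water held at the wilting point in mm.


Step 1: Water (mm) = theta_WP * depth * 10
Step 2: Water = 0.19 * 76 * 10
Step 3: Water = 144.4 mm

144.4


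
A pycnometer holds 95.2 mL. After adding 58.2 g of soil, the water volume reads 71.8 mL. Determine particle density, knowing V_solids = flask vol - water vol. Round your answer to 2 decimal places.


Step 1: Volume of solids = flask volume - water volume with soil
Step 2: V_solids = 95.2 - 71.8 = 23.4 mL
Step 3: Particle density = mass / V_solids = 58.2 / 23.4 = 2.49 g/cm^3

2.49


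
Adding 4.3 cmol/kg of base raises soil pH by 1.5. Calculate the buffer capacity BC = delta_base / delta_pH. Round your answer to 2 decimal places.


Step 1: BC = change in base / change in pH
Step 2: BC = 4.3 / 1.5
Step 3: BC = 2.87 cmol/(kg*pH unit)

2.87


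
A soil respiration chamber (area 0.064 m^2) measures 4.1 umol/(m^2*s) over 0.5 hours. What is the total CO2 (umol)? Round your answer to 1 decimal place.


Step 1: Convert time to seconds: 0.5 hr * 3600 = 1800.0 s
Step 2: Total = flux * area * time_s
Step 3: Total = 4.1 * 0.064 * 1800.0
Step 4: Total = 472.3 umol

472.3


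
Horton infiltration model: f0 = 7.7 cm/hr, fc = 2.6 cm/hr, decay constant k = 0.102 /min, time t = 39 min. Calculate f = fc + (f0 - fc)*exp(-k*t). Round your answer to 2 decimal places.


Step 1: f = fc + (f0 - fc) * exp(-k * t)
Step 2: exp(-0.102 * 39) = 0.018723
Step 3: f = 2.6 + (7.7 - 2.6) * 0.018723
Step 4: f = 2.6 + 5.1 * 0.018723
Step 5: f = 2.7 cm/hr

2.7


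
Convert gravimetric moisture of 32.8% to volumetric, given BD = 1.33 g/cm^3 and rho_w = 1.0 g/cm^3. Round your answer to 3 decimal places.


Step 1: theta = (w / 100) * BD / rho_w
Step 2: theta = (32.8 / 100) * 1.33 / 1.0
Step 3: theta = 0.328 * 1.33
Step 4: theta = 0.436

0.436


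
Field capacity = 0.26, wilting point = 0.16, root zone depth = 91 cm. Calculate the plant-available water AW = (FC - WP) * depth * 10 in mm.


Step 1: Available water = (FC - WP) * depth * 10
Step 2: AW = (0.26 - 0.16) * 91 * 10
Step 3: AW = 0.1 * 91 * 10
Step 4: AW = 91.0 mm

91.0


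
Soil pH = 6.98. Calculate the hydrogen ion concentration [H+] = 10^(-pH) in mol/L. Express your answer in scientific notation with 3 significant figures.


Step 1: [H+] = 10^(-pH)
Step 2: [H+] = 10^(-6.98)
Step 3: [H+] = 1.05e-07 mol/L

1.05e-07


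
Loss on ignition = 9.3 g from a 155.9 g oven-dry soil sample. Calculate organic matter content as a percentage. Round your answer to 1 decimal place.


Step 1: OM% = 100 * LOI / sample mass
Step 2: OM = 100 * 9.3 / 155.9
Step 3: OM = 6.0%

6.0


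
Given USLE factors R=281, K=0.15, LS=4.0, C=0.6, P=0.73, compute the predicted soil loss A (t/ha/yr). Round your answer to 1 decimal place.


Step 1: A = R * K * LS * C * P
Step 2: R * K = 281 * 0.15 = 42.15
Step 3: (R*K) * LS = 42.15 * 4.0 = 168.6
Step 4: * C * P = 168.6 * 0.6 * 0.73 = 73.8
Step 5: A = 73.8 t/(ha*yr)

73.8


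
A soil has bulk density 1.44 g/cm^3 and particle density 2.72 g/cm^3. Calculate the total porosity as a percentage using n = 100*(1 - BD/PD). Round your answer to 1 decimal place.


Step 1: Formula: n = 100 * (1 - BD / PD)
Step 2: n = 100 * (1 - 1.44 / 2.72)
Step 3: n = 100 * (1 - 0.52941)
Step 4: n = 47.1%

47.1


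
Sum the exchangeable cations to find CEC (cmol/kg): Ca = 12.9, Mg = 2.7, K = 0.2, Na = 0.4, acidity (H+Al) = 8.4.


Step 1: CEC = Ca + Mg + K + Na + (H+Al)
Step 2: CEC = 12.9 + 2.7 + 0.2 + 0.4 + 8.4
Step 3: CEC = 24.6 cmol/kg

24.6


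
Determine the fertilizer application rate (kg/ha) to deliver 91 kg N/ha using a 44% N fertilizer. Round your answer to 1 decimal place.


Step 1: Fertilizer rate = target N / (N content / 100)
Step 2: Rate = 91 / (44 / 100)
Step 3: Rate = 91 / 0.44
Step 4: Rate = 206.8 kg/ha

206.8


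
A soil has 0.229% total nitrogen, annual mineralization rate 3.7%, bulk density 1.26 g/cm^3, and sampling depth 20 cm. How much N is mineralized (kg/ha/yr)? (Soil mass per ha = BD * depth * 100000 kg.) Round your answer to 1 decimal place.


Step 1: Soil mass per ha = BD * depth * 100000 = 1.26 * 20 * 100000 = 2520000 kg
Step 2: Total N pool = soil mass * N%/100 = 2520000 * 0.229/100 = 5770.8 kg/ha
Step 3: N mineralized = N pool * rate%/100 = 5770.8 * 3.7/100 = 213.5 kg/ha/yr

213.5


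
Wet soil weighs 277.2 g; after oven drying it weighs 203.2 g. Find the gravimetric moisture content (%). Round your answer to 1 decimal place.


Step 1: Water mass = wet - dry = 277.2 - 203.2 = 74.0 g
Step 2: w = 100 * water mass / dry mass
Step 3: w = 100 * 74.0 / 203.2 = 36.4%

36.4


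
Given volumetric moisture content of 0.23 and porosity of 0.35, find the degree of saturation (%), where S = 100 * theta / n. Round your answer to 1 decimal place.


Step 1: S = 100 * theta_v / n
Step 2: S = 100 * 0.23 / 0.35
Step 3: S = 65.7%

65.7


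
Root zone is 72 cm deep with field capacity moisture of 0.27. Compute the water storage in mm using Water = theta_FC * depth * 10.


Step 1: Water (mm) = theta_FC * depth (cm) * 10
Step 2: Water = 0.27 * 72 * 10
Step 3: Water = 194.4 mm

194.4


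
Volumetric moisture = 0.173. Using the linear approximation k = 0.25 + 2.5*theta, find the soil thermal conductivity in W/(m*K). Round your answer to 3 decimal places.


Step 1: k = 0.25 + 2.5 * theta
Step 2: k = 0.25 + 2.5 * 0.173
Step 3: k = 0.25 + 0.433
Step 4: k = 0.683 W/(m*K)

0.683


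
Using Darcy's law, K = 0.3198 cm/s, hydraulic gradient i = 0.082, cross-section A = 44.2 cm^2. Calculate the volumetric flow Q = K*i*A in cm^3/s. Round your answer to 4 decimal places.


Step 1: Apply Darcy's law: Q = K * i * A
Step 2: Q = 0.3198 * 0.082 * 44.2
Step 3: Q = 1.1591 cm^3/s

1.1591


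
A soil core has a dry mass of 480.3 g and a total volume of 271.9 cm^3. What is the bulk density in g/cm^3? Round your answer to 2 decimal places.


Step 1: Identify the formula: BD = dry mass / volume
Step 2: Substitute values: BD = 480.3 / 271.9
Step 3: BD = 1.77 g/cm^3

1.77


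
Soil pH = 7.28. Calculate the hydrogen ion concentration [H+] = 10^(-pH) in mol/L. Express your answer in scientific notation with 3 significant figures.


Step 1: [H+] = 10^(-pH)
Step 2: [H+] = 10^(-7.28)
Step 3: [H+] = 5.25e-08 mol/L

5.25e-08
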